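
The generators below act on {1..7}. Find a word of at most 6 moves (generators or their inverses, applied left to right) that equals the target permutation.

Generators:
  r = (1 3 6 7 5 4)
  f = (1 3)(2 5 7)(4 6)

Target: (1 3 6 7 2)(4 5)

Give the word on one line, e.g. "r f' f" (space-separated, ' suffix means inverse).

r' f' r' f' r

  after r': (1 4 5 7 6 3)
  after f': (1 6)(2 7 4)
  after r': (1 3)(2 6 4)(5 7)
  after f': (2 4 7)
  after r: (1 3 6 7 2)(4 5)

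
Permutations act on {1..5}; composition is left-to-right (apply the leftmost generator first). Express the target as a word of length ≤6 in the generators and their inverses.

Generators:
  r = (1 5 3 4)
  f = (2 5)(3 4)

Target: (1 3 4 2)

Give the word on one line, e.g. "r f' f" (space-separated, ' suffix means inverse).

r r f' r'

  after r: (1 5 3 4)
  after r: (1 3)(4 5)
  after f': (1 4 2 5 3)
  after r': (1 3 4 2)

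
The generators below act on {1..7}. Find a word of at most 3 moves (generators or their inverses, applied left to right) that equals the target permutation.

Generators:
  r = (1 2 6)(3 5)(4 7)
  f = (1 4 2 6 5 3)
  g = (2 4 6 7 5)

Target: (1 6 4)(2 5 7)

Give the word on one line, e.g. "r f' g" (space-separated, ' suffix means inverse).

  after g': (2 5 7 6 4)
  after r: (1 2 3 5 4 6 7)
  after r: (1 6 4)(2 5 7)

g' r r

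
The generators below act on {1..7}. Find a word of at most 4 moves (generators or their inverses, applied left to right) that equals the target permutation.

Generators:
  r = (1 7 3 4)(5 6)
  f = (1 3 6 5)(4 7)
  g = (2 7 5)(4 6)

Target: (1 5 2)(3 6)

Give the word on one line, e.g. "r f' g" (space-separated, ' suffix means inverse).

g f f r'

  after g: (2 7 5)(4 6)
  after f: (1 3 6 7)(2 4 5)
  after f: (1 6 4)(2 7 3 5)
  after r': (1 5 2)(3 6)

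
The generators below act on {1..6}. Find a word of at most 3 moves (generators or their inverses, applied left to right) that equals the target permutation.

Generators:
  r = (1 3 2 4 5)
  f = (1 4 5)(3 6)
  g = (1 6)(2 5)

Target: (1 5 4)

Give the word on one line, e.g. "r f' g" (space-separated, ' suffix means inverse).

f f

  after f: (1 4 5)(3 6)
  after f: (1 5 4)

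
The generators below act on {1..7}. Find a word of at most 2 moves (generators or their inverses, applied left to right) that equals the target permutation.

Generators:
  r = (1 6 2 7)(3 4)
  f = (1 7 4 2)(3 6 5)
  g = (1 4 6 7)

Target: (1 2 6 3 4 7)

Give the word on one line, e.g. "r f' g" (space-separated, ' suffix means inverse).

  after g': (1 7 6 4)
  after r': (1 2 6 3 4 7)

g' r'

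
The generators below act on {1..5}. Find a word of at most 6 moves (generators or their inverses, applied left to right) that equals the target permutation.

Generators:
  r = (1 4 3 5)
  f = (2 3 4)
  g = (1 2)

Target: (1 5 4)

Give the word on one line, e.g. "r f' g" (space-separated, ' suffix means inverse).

g r g' f r'

  after g: (1 2)
  after r: (1 2 4 3 5)
  after g': (2 4 3 5)
  after f: (3 5)
  after r': (1 5 4)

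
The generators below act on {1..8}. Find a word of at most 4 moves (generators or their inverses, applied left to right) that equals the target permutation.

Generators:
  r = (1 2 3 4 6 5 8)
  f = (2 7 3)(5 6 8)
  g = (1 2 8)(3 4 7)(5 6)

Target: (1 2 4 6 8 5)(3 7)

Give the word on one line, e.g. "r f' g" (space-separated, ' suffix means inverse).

  after f': (2 3 7)(5 8 6)
  after r: (1 2 4 6 8 5)(3 7)

f' r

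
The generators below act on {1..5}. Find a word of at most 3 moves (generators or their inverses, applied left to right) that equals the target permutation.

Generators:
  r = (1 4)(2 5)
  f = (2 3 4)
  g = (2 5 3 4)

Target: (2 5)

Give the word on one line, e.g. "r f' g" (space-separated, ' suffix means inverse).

  after f: (2 3 4)
  after g': (2 5)

f g'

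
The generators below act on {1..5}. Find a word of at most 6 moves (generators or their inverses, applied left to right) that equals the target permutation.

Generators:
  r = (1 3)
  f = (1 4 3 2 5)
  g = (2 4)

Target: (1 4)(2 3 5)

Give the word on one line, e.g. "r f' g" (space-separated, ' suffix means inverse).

r g g f'

  after r: (1 3)
  after g: (1 3)(2 4)
  after g: (1 3)
  after f': (1 4)(2 3 5)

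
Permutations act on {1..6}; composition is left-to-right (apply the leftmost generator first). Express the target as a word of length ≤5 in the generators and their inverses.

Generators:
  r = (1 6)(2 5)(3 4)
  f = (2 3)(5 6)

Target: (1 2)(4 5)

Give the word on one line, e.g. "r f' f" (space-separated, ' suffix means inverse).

  after r: (1 6)(2 5)(3 4)
  after f': (1 5 3 4 2 6)
  after r: (1 2)(4 5)

r f' r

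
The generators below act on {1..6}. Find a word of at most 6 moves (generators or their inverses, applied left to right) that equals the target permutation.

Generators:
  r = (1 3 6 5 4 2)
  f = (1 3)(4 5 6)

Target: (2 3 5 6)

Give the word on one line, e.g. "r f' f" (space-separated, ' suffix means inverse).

  after r': (1 2 4 5 6 3)
  after f': (1 2 6)
  after r: (2 5 4)(3 6)
  after f: (1 3 4 2 6)
  after r': (2 3 5 6)

r' f' r f r'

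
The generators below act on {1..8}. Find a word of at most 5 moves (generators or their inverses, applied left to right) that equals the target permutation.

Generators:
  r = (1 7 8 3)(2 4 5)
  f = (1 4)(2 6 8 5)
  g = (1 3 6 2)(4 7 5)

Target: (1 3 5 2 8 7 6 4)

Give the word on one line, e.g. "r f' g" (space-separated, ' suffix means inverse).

r f' r' r'

  after r: (1 7 8 3)(2 4 5)
  after f': (1 7 6 2)(3 4 8)
  after r': (2 3)(4 7 6 5)
  after r': (1 3 5 2 8 7 6 4)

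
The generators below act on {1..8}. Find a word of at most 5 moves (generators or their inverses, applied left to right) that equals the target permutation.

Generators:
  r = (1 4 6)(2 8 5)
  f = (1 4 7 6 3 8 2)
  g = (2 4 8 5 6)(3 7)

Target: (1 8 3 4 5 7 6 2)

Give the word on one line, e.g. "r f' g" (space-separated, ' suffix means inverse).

r g' f'

  after r: (1 4 6)(2 8 5)
  after g': (1 2 4 5 6)(3 7)
  after f': (1 8 3 4 5 7 6 2)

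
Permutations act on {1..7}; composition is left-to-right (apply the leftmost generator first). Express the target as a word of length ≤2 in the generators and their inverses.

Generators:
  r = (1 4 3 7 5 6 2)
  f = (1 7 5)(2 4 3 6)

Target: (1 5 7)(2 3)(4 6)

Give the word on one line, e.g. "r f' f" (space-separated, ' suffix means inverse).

  after f: (1 7 5)(2 4 3 6)
  after f: (1 5 7)(2 3)(4 6)

f f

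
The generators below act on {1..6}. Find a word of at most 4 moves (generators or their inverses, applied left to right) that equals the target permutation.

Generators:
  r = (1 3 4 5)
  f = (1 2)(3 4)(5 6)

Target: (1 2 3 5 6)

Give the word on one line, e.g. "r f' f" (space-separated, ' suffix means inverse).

f' r' r' r'

  after f': (1 2)(3 4)(5 6)
  after r': (1 2 5 6 4)
  after r': (1 2 4 5 6 3)
  after r': (1 2 3 5 6)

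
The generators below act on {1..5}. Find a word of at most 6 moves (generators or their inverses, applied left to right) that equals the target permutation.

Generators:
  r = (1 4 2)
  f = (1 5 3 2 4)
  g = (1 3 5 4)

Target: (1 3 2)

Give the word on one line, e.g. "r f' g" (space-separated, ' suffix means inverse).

f' g' g' r'

  after f': (1 4 2 3 5)
  after g': (1 5 4 2)
  after g': (1 3)(2 4)
  after r': (1 3 2)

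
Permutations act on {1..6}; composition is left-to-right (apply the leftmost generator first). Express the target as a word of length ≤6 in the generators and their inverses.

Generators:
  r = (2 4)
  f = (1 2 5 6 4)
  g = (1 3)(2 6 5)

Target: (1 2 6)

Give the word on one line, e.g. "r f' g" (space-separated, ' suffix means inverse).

  after r: (2 4)
  after g: (1 3)(2 4 6 5)
  after g: (2 4 5 6)
  after f': (1 4 2 6)
  after r': (1 2 6)

r g g f' r'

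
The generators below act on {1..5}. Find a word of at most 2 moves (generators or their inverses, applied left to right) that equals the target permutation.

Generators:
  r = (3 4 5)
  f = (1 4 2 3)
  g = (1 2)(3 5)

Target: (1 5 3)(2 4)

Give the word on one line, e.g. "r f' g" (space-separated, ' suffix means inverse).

  after f': (1 3 2 4)
  after g': (1 5 3)(2 4)

f' g'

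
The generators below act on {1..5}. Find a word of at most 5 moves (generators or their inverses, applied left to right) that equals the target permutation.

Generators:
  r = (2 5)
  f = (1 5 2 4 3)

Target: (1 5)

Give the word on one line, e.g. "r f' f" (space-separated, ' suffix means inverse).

f r' f'

  after f: (1 5 2 4 3)
  after r': (1 2 4 3)
  after f': (1 5)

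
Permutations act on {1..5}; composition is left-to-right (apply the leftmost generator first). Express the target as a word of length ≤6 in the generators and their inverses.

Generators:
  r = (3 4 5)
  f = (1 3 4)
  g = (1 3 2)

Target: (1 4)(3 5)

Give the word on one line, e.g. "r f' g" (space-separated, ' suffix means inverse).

g r g' r' f

  after g: (1 3 2)
  after r: (1 4 5 3 2)
  after g': (1 4 5)
  after r': (1 3 5)
  after f: (1 4)(3 5)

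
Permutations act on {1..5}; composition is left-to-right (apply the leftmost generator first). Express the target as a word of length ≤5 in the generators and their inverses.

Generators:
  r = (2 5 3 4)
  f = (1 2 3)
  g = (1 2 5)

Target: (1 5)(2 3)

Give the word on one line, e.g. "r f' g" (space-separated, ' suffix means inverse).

r f r

  after r: (2 5 3 4)
  after f: (1 2 5)(3 4)
  after r: (1 5)(2 3)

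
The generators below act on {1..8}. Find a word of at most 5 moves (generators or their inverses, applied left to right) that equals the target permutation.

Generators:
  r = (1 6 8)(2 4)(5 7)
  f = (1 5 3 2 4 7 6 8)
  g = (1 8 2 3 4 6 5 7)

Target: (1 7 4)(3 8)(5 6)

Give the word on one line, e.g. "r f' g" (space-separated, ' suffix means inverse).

g r g'

  after g: (1 8 2 3 4 6 5 7)
  after r: (2 3)(4 8)(6 7)
  after g': (1 7 4)(3 8)(5 6)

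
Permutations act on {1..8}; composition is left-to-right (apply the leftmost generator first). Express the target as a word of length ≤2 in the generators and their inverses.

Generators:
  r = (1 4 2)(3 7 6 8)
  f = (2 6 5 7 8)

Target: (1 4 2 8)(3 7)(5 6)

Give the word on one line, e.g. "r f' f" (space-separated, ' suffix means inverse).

  after f: (2 6 5 7 8)
  after r: (1 4 2 8)(3 7)(5 6)

f r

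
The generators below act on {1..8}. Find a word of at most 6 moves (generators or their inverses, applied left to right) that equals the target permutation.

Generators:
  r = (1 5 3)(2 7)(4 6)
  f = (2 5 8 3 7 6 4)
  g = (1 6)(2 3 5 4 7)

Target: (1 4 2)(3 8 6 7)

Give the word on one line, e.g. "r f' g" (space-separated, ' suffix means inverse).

f' g f' r f'

  after f': (2 4 6 7 3 8 5)
  after g: (1 6 2 7 5 3 8 4)
  after f': (1 7 2 3 5 8 6 4)
  after r: (1 2)(4 5 8)
  after f': (1 4 2)(3 8 6 7)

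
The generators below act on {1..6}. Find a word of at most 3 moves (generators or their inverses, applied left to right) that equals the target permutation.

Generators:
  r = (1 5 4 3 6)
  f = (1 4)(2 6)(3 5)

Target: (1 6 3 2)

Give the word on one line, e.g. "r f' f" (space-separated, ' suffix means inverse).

r f' r

  after r: (1 5 4 3 6)
  after f': (1 3 2 6 4 5)
  after r: (1 6 3 2)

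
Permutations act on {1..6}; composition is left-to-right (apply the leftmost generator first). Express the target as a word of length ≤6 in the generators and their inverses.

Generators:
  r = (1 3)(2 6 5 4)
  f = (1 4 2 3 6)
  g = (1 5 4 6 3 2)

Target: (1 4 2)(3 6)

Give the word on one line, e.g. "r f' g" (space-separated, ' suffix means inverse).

f g r' f'

  after f: (1 4 2 3 6)
  after g: (1 6 5 4)
  after r': (1 2 4 3)
  after f': (1 4 2)(3 6)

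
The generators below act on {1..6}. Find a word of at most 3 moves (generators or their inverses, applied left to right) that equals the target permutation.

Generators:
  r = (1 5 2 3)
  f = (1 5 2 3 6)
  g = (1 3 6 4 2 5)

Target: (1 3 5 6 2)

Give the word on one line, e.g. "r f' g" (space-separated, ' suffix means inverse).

  after f': (1 6 3 2 5)
  after f': (1 3 5 6 2)

f' f'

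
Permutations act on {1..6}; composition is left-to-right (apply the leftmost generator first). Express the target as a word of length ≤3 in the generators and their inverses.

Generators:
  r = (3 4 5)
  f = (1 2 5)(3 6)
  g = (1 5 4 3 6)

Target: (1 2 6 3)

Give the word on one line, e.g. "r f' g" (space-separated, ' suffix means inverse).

  after f: (1 2 5)(3 6)
  after r: (1 2 3 6 4 5)
  after g: (1 2 6 3)

f r g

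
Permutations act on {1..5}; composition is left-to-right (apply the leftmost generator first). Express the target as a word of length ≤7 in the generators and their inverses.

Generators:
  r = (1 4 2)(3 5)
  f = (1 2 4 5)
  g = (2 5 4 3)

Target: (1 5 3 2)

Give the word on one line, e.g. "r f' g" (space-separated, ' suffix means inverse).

  after f': (1 5 4 2)
  after f': (1 4)(2 5)
  after g': (1 5 3 4)
  after r': (1 3)(2 4)
  after r': (1 5 3 2)

f' f' g' r' r'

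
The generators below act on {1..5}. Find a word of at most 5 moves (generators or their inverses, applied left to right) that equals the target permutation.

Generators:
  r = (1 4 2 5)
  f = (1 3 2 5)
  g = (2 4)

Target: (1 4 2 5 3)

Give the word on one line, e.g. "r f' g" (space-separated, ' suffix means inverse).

f g' f r'

  after f: (1 3 2 5)
  after g': (1 3 4 2 5)
  after f: (1 2)(3 4 5)
  after r': (1 4 2 5 3)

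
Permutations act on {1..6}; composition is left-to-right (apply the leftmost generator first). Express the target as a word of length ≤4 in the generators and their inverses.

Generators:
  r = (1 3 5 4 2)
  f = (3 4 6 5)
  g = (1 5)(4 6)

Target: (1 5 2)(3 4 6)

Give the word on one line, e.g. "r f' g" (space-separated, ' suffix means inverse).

  after f: (3 4 6 5)
  after g: (1 5 3 6)
  after f: (1 3 5 4 6)
  after r: (1 5 2)(3 4 6)

f g f r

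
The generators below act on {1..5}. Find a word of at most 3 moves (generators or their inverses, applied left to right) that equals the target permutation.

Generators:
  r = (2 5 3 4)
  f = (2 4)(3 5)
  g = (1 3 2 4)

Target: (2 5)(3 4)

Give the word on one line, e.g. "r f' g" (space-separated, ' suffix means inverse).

r' f' r

  after r': (2 4 3 5)
  after f': (4 5)
  after r: (2 5)(3 4)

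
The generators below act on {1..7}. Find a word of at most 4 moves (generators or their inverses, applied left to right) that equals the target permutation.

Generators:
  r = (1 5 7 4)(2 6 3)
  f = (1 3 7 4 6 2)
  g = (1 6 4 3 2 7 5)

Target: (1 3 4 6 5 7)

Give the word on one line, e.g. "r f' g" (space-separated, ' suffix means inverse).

  after g: (1 6 4 3 2 7 5)
  after f': (1 4)(2 3 6 7 5)
  after g: (1 3 4 6 5 7)

g f' g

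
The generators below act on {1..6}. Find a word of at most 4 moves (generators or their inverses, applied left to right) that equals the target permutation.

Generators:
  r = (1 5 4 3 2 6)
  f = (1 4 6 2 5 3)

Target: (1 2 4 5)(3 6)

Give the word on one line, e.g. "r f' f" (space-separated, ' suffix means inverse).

  after r: (1 5 4 3 2 6)
  after f': (1 2 4 5)(3 6)

r f'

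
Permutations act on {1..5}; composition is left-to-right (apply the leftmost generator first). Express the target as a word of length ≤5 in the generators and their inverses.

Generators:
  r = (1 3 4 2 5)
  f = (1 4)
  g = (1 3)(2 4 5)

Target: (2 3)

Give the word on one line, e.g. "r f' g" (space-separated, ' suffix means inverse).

  after r': (1 5 2 4 3)
  after g: (1 2 5 4)
  after r: (1 5 2)(3 4)
  after r: (2 3)

r' g r r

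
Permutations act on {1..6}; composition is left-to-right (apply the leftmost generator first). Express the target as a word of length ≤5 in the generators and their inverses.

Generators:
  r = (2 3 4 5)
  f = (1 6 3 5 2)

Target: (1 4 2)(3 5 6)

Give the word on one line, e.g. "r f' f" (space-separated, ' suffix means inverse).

r' f' f' r' f'

  after r': (2 5 4 3)
  after f': (1 2 3 5 4 6)
  after f': (1 5 4)(2 6)
  after r': (1 4)(2 6 5 3)
  after f': (1 4 2)(3 5 6)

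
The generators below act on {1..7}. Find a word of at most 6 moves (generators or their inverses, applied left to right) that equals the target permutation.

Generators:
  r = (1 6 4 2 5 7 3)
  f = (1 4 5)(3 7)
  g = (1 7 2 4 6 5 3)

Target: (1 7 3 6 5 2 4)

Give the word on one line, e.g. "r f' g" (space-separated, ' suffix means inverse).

  after f: (1 4 5)(3 7)
  after g: (1 6 5 7)(2 4 3)
  after r': (2 6)(3 4 7)
  after r': (1 3 6 4 5 2)
  after f: (1 7 3 6 5 2 4)

f g r' r' f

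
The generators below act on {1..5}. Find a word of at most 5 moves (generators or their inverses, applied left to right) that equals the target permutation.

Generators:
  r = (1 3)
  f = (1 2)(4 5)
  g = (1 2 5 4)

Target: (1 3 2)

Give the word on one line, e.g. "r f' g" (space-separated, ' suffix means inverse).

  after f': (1 2)(4 5)
  after r: (1 2 3)(4 5)
  after f: (2 3)
  after r: (1 3 2)

f' r f r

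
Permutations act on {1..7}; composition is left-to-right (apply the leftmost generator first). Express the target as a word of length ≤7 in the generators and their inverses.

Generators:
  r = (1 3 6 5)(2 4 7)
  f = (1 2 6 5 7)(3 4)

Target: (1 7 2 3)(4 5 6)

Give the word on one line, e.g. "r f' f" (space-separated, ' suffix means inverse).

  after f': (1 7 5 6 2)(3 4)
  after r': (1 4)(2 5 3)(6 7)
  after f: (1 3 6)(2 7 5 4)
  after f: (1 4 6 2)(3 5)
  after r: (1 7 2 3)(4 5 6)

f' r' f f r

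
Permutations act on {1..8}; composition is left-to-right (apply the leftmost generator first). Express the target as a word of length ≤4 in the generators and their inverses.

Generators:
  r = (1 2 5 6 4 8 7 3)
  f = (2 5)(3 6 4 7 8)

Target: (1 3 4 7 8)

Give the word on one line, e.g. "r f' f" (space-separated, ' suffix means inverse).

r' f' f' r

  after r': (1 3 7 8 4 6 5 2)
  after f': (1 8 6 2)(3 4)
  after f': (1 7 4 8 3 6 5 2)
  after r: (1 3 4 7 8)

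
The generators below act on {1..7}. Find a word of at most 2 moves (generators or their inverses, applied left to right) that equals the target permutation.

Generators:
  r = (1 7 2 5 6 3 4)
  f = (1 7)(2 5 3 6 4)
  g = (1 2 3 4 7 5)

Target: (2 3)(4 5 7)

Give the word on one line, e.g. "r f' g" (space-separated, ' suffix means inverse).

f' r'

  after f': (1 7)(2 4 6 3 5)
  after r': (2 3)(4 5 7)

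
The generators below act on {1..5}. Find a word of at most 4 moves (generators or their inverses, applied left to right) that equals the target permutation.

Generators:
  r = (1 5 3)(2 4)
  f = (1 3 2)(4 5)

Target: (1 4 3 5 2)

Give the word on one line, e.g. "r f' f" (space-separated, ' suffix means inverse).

r f r r

  after r: (1 5 3)(2 4)
  after f: (1 4)(2 5)
  after r: (1 2 3)(4 5)
  after r: (1 4 3 5 2)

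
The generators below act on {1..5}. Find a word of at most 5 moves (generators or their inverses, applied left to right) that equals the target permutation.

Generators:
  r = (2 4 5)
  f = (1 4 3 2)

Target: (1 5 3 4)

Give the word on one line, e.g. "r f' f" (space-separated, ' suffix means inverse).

r r f r

  after r: (2 4 5)
  after r: (2 5 4)
  after f: (1 4)(2 5 3)
  after r: (1 5 3 4)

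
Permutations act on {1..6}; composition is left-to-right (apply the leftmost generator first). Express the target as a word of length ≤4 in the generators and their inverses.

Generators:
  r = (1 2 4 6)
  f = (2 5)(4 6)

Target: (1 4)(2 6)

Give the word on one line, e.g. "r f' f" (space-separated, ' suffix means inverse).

  after r': (1 6 4 2)
  after r': (1 4)(2 6)

r' r'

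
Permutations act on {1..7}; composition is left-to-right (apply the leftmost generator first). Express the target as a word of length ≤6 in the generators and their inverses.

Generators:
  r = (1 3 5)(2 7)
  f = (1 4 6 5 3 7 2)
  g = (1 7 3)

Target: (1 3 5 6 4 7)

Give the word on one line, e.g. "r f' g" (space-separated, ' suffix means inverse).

  after f': (1 2 7 3 5 6 4)
  after r': (1 7)(4 5 6)
  after r': (1 2 7 5 6 4 3)
  after r': (1 7 3 5 6 4)
  after g: (1 3 5 6 4 7)

f' r' r' r' g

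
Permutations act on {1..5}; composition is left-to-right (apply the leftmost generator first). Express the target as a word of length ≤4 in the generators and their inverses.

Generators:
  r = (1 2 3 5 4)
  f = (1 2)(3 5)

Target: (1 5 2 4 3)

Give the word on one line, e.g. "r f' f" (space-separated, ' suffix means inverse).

  after r: (1 2 3 5 4)
  after r: (1 3 4 2 5)
  after r: (1 5 2 4 3)

r r r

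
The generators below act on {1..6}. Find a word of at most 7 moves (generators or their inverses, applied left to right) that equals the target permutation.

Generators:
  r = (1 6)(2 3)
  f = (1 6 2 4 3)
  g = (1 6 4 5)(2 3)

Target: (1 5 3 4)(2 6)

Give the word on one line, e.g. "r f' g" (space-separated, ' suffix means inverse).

r g' g' f r

  after r: (1 6)(2 3)
  after g': (4 6 5)
  after g': (1 5 6 4)(2 3)
  after f: (1 5 2)(3 4 6)
  after r: (1 5 3 4)(2 6)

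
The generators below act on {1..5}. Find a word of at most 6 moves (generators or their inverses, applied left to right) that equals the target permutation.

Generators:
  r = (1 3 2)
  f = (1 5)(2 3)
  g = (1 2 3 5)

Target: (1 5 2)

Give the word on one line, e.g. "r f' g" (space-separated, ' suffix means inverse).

g' r f' g'

  after g': (1 5 3 2)
  after r: (1 5 2 3)
  after f': (3 5)
  after g': (1 5 2)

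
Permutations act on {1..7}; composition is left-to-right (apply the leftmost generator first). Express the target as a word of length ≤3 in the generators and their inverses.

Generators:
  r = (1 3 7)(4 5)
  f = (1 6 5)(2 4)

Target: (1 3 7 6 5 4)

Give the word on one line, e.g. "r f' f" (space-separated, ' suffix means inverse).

  after r: (1 3 7)(4 5)
  after f': (1 3 7 5 2 4 6)
  after f': (1 3 7 6 5 4)

r f' f'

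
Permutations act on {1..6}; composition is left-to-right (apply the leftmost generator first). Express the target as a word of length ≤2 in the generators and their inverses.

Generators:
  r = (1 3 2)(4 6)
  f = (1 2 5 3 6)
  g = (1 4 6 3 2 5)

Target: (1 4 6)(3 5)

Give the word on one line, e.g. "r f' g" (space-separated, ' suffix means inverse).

  after f': (1 6 3 5 2)
  after r': (1 4 6)(3 5)

f' r'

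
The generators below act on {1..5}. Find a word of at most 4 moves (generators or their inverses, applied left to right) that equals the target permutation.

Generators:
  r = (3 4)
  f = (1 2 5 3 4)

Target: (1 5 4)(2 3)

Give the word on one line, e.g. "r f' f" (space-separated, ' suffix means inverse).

r f f

  after r: (3 4)
  after f: (1 2 5 3)
  after f: (1 5 4)(2 3)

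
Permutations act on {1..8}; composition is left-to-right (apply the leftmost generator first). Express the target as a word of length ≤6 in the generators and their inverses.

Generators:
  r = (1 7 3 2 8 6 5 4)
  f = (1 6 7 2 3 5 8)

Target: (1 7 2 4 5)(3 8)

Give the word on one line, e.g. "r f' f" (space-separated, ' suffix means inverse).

f' f' f' r'

  after f': (1 8 5 3 2 7 6)
  after f': (1 5 2 6 8 3 7)
  after f': (1 3 6 5 7 8 2)
  after r': (1 7 2 4 5)(3 8)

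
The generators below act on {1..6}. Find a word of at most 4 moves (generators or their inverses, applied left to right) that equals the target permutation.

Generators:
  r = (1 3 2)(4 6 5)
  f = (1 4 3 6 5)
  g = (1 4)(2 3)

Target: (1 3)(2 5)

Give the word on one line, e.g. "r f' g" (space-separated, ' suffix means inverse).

r g r'

  after r: (1 3 2)(4 6 5)
  after g: (1 2 4 6 5)
  after r': (1 3)(2 5)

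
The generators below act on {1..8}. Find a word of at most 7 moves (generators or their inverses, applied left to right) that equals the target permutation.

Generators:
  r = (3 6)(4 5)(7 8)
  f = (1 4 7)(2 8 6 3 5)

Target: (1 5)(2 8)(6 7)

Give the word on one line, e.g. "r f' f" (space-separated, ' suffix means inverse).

  after f: (1 4 7)(2 8 6 3 5)
  after f: (1 7 4)(2 6 5 8 3)
  after r': (1 8 6 4)(2 3)(5 7)
  after f': (1 2 6)(3 5 4 7)
  after f': (1 5)(2 8)(6 7)

f f r' f' f'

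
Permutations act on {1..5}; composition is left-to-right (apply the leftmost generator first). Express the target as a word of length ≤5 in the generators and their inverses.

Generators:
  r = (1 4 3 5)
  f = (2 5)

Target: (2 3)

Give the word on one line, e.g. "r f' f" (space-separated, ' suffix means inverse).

  after r: (1 4 3 5)
  after f: (1 4 3 2 5)
  after r': (2 3)

r f r'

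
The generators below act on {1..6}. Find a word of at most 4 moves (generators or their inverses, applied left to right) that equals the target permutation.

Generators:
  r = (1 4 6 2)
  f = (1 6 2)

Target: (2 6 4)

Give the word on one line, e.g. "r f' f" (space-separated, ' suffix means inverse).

r f' r'

  after r: (1 4 6 2)
  after f': (1 4)
  after r': (2 6 4)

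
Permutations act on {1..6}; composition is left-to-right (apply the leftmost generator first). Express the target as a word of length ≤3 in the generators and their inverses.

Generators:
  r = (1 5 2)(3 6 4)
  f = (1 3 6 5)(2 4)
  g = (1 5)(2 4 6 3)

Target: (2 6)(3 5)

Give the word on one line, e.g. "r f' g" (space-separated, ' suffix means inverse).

  after f': (1 5 6 3)(2 4)
  after g: (2 6)(3 5)

f' g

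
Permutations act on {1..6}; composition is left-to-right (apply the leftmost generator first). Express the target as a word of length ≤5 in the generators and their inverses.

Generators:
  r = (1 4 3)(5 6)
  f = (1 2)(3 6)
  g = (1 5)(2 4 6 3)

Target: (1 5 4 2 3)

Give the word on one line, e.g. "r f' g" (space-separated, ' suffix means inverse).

  after r': (1 3 4)(5 6)
  after f': (1 6 5 3 4 2)
  after r': (1 5 4 2 3)

r' f' r'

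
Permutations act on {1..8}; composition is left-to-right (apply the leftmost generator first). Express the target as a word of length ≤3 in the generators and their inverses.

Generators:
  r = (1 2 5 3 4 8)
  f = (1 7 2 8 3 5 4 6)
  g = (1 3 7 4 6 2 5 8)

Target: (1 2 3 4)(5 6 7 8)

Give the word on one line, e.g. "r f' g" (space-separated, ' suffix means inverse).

f f

  after f: (1 7 2 8 3 5 4 6)
  after f: (1 2 3 4)(5 6 7 8)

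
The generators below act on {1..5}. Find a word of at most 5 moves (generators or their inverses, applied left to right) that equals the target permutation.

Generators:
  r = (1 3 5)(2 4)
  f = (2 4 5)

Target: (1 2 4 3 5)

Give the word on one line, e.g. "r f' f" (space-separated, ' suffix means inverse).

r' f' r'

  after r': (1 5 3)(2 4)
  after f': (1 4 5 3)
  after r': (1 2 4 3 5)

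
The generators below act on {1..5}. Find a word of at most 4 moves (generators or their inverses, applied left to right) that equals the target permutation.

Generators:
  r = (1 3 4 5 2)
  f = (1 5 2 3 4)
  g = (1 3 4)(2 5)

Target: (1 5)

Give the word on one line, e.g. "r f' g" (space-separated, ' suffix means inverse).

g' r

  after g': (1 4 3)(2 5)
  after r: (1 5)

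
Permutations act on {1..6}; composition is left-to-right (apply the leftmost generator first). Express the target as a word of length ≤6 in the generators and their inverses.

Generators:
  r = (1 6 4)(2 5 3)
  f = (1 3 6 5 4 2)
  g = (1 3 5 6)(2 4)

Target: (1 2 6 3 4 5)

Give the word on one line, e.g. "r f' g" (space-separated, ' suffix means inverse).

  after g': (1 6 5 3)(2 4)
  after r': (2 6)(3 4)
  after g': (1 6 4)(2 5 3)
  after f: (1 5 6 2 4 3)
  after r': (1 2 6 3 4 5)

g' r' g' f r'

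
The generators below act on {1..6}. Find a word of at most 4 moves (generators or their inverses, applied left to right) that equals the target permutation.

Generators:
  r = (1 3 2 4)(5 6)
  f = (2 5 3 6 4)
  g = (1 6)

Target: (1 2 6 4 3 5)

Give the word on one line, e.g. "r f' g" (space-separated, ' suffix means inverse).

  after g': (1 6)
  after f: (1 4 2 5 3 6)
  after r': (1 2 6 4 3 5)

g' f r'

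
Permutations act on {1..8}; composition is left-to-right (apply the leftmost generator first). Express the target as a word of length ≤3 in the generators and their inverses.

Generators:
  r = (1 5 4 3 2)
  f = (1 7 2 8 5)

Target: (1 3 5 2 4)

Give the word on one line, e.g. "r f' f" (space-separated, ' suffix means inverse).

r' r'

  after r': (1 2 3 4 5)
  after r': (1 3 5 2 4)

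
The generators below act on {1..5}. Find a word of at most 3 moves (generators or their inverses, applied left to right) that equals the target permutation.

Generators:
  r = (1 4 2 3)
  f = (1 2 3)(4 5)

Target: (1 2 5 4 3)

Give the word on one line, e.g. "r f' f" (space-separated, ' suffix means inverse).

  after r': (1 3 2 4)
  after f': (1 2 5 4 3)

r' f'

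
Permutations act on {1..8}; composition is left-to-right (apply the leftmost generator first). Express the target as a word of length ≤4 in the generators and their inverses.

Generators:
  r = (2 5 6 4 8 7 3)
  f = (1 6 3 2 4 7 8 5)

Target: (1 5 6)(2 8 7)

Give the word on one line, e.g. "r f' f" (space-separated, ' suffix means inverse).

  after f: (1 6 3 2 4 7 8 5)
  after r: (1 4 3 5)(2 8 6)
  after r: (1 8 4 2 7 3 6 5)
  after f: (1 5 6)(2 8 7)

f r r f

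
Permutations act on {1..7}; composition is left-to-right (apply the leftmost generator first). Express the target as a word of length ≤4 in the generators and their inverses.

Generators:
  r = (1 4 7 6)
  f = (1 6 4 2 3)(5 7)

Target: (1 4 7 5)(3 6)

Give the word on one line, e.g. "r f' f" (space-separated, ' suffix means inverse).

  after r: (1 4 7 6)
  after f: (1 2 3)(4 5 7)
  after r: (1 2 3 4 5 6)
  after f': (1 4 7 5)(3 6)

r f r f'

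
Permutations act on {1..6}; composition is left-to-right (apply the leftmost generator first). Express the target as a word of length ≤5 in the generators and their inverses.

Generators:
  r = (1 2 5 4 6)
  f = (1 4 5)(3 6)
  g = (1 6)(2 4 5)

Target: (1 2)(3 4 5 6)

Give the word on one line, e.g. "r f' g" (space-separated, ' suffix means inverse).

f g' f' f'

  after f: (1 4 5)(3 6)
  after g': (1 2 5 6 3)
  after f': (1 2 4)(3 5)
  after f': (1 2)(3 4 5 6)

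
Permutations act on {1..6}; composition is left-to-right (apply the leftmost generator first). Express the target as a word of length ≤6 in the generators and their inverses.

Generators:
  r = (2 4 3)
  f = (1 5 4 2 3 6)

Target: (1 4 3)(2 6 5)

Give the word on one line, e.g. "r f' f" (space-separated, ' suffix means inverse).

f r' r' r' f

  after f: (1 5 4 2 3 6)
  after r': (1 5 2 4 3 6)
  after r': (1 5 3 6)
  after r': (1 5 4 2 3 6)
  after f: (1 4 3)(2 6 5)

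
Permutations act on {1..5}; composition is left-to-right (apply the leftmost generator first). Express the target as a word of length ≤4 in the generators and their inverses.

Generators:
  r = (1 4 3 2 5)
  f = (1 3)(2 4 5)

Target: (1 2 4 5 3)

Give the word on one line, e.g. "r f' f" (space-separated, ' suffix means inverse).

r' r'

  after r': (1 5 2 3 4)
  after r': (1 2 4 5 3)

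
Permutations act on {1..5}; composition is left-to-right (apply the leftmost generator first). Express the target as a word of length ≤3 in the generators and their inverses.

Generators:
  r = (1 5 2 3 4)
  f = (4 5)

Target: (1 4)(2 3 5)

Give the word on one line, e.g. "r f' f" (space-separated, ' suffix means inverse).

  after r: (1 5 2 3 4)
  after f: (1 4)(2 3 5)

r f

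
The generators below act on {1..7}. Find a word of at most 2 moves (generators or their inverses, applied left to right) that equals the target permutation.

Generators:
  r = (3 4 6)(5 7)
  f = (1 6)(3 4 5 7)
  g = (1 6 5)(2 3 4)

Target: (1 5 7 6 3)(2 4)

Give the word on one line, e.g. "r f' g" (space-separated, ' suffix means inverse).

r' g'

  after r': (3 6 4)(5 7)
  after g': (1 5 7 6 3)(2 4)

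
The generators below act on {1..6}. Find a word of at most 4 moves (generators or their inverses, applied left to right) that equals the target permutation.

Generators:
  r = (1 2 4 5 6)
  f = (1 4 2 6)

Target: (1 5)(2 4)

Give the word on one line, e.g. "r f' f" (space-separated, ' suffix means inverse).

  after r': (1 6 5 4 2)
  after r': (1 5 2 6 4)
  after f': (1 5 4 6)
  after f': (1 5)(2 4)

r' r' f' f'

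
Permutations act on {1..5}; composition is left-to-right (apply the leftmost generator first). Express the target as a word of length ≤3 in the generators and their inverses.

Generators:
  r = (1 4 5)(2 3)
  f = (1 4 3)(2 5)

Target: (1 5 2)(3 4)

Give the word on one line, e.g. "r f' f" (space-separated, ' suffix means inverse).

  after r: (1 4 5)(2 3)
  after f': (2 4)(3 5)
  after r': (1 5 2)(3 4)

r f' r'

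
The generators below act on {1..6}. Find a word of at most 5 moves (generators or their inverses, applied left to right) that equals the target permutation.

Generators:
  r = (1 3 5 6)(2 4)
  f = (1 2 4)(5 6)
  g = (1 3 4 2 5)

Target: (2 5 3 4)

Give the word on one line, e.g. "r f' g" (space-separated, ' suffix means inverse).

  after f: (1 2 4)(5 6)
  after f: (1 4 2)
  after r': (1 2 6 5 3)
  after f': (2 5 3 4)

f f r' f'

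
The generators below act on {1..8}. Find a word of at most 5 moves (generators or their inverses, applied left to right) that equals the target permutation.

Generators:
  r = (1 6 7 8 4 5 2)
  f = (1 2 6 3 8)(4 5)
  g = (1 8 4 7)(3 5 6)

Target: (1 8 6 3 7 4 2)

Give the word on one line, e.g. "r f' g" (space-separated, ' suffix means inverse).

f r g' g' g'

  after f: (1 2 6 3 8)(4 5)
  after r: (2 7 8 6 3 4)
  after g': (1 7)(2 4)(3 8 5)
  after g': (1 4 2 8 3)(5 6)
  after g': (1 8 6 3 7 4 2)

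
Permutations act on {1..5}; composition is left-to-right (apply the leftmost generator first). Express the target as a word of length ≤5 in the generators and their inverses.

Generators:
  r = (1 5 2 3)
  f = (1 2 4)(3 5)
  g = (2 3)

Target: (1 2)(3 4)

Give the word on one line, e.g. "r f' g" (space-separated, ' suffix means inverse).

g f g' r'

  after g: (2 3)
  after f: (1 2 5 3 4)
  after g': (1 3 4)(2 5)
  after r': (1 2)(3 4)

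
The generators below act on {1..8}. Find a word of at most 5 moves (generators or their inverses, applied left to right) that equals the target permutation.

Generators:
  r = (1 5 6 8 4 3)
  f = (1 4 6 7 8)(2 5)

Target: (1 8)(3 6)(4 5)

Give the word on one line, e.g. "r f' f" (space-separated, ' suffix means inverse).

r' r' r'

  after r': (1 3 4 8 6 5)
  after r': (1 4 6)(3 8 5)
  after r': (1 8)(3 6)(4 5)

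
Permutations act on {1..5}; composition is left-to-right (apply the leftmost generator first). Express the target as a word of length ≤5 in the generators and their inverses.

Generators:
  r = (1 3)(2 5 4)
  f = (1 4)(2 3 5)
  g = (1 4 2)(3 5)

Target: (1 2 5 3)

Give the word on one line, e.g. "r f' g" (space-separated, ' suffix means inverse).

  after f': (1 4)(2 5 3)
  after g': (2 3 4)
  after g': (1 2 5 3)

f' g' g'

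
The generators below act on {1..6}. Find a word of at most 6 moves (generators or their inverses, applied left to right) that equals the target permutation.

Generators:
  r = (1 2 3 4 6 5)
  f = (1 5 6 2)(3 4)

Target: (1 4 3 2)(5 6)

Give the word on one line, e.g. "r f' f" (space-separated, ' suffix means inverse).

r' f r' f f

  after r': (1 5 6 4 3 2)
  after f: (1 6 3)(2 5)
  after r': (1 4 3 5)(2 6)
  after f: (1 3 6)
  after f: (1 4 3 2)(5 6)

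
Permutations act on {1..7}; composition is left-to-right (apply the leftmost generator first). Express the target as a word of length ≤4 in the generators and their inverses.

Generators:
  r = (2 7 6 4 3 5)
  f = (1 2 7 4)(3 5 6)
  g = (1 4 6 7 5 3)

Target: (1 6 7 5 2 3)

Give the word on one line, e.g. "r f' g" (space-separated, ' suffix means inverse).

r g g

  after r: (2 7 6 4 3 5)
  after g: (1 4)(2 5)
  after g: (1 6 7 5 2 3)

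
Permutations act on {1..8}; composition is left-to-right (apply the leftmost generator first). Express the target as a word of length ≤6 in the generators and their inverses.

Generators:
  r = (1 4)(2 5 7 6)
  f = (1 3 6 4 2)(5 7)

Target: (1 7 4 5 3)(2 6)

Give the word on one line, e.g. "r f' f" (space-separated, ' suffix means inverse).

  after r': (1 4)(2 6 7 5)
  after r': (2 7)(5 6)
  after f': (1 2 5 3)(4 6 7)
  after r: (1 5 3 4 2 7)
  after r: (1 7 4 5 3)(2 6)

r' r' f' r r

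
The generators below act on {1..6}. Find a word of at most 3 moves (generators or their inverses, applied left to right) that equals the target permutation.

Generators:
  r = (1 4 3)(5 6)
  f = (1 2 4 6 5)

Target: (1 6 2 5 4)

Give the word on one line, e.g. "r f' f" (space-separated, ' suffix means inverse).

f' f'

  after f': (1 5 6 4 2)
  after f': (1 6 2 5 4)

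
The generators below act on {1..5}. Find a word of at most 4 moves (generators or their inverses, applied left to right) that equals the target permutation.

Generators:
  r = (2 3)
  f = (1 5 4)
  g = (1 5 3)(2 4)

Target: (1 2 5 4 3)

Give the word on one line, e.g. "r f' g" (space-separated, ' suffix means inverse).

  after g': (1 3 5)(2 4)
  after f': (1 3)(2 5 4)
  after r': (1 2 5 4 3)

g' f' r'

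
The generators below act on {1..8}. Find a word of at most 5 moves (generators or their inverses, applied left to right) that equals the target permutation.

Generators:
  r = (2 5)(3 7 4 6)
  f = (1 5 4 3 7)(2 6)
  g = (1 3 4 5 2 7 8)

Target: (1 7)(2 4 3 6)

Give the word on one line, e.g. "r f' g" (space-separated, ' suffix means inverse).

  after r: (2 5)(3 7 4 6)
  after f': (1 7 5 6 4 2)
  after f': (1 3 4 6 5 2 7)
  after r: (1 7)(2 4 3 6)

r f' f' r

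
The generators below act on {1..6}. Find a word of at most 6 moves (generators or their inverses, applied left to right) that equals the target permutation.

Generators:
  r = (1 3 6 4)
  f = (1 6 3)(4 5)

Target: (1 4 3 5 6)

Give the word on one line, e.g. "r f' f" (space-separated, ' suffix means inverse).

r' r' f' r'

  after r': (1 4 6 3)
  after r': (1 6)(3 4)
  after f': (3 5 4 6)
  after r': (1 4 3 5 6)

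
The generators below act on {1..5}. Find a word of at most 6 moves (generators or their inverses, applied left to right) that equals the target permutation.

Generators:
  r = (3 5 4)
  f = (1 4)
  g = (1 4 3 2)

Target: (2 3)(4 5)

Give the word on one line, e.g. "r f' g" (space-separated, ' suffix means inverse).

g f' r' r'

  after g: (1 4 3 2)
  after f': (2 4 3)
  after r': (2 5 3)
  after r': (2 3)(4 5)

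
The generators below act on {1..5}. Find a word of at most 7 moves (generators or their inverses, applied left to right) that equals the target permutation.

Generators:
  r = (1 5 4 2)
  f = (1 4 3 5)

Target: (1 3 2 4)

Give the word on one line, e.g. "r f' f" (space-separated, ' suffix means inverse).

f f f r f

  after f: (1 4 3 5)
  after f: (1 3)(4 5)
  after f: (1 5 3 4)
  after r: (1 4 5 3 2)
  after f: (1 3 2 4)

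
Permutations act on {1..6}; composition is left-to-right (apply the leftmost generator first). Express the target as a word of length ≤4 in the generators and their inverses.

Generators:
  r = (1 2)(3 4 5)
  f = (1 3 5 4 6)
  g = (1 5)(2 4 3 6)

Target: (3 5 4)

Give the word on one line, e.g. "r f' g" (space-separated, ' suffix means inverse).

r r

  after r: (1 2)(3 4 5)
  after r: (3 5 4)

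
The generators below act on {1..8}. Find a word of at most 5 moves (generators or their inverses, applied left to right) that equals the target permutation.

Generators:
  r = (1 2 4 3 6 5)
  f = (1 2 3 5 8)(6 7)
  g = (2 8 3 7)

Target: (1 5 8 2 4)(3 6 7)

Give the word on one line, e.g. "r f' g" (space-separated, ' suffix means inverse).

g' f r' r'

  after g': (2 7 3 8)
  after f: (1 2 6 7 5 8 3)
  after r': (2 3 5 8 4)(6 7)
  after r': (1 5 8 2 4)(3 6 7)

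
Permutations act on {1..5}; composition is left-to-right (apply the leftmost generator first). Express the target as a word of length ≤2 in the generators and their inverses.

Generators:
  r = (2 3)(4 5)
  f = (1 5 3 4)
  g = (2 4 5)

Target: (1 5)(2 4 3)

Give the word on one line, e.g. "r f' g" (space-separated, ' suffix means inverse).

r' f

  after r': (2 3)(4 5)
  after f: (1 5)(2 4 3)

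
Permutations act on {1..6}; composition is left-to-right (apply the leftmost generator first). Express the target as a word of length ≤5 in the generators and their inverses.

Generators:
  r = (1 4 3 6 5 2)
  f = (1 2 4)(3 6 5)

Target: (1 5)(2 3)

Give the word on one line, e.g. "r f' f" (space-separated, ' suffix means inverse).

r' f r f'

  after r': (1 2 5 6 3 4)
  after f: (1 4 2 3)
  after r: (1 3 4)(2 6 5)
  after f': (1 5)(2 3)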